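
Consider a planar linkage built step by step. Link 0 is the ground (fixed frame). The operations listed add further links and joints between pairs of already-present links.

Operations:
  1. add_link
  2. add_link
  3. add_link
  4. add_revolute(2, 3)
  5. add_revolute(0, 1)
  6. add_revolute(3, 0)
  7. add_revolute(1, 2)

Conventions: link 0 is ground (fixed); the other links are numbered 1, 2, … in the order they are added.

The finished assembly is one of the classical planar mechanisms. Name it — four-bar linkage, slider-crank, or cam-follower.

links: 4 (incl. ground); joints: 4 revolute, 0 prismatic, 0 higher (cam) pair, forming one closed loop
4 links in a single 4R loop → four-bar linkage

four-bar linkage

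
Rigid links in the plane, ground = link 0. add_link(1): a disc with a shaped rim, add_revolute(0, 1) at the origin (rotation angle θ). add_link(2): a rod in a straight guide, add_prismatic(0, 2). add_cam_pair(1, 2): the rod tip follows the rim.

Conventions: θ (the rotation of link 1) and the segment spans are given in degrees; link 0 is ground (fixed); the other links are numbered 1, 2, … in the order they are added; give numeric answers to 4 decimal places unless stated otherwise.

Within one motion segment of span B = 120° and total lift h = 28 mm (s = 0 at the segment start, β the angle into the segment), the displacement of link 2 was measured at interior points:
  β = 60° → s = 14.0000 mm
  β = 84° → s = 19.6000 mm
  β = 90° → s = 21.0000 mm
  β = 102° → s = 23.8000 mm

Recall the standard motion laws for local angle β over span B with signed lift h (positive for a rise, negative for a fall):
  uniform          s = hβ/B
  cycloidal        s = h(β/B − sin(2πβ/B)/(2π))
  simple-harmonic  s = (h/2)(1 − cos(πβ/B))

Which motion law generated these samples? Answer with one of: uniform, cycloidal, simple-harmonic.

candidates at β/B = r: uniform s = h·r (linear in β); cycloidal s = h·(r − sin(2πr)/(2π)); simple-harmonic s = (h/2)(1 − cos(πr))
β=60°: printed 14.0000 | uniform 14.0000, cycloidal 14.0000, simple-harmonic 14.0000
β=84°: printed 19.6000 | uniform 19.6000, cycloidal 23.8382, simple-harmonic 22.2290
β=90°: printed 21.0000 | uniform 21.0000, cycloidal 25.4563, simple-harmonic 23.8995
β=102°: printed 23.8000 | uniform 23.8000, cycloidal 27.4053, simple-harmonic 26.4741
only one law matches every sample → uniform

uniform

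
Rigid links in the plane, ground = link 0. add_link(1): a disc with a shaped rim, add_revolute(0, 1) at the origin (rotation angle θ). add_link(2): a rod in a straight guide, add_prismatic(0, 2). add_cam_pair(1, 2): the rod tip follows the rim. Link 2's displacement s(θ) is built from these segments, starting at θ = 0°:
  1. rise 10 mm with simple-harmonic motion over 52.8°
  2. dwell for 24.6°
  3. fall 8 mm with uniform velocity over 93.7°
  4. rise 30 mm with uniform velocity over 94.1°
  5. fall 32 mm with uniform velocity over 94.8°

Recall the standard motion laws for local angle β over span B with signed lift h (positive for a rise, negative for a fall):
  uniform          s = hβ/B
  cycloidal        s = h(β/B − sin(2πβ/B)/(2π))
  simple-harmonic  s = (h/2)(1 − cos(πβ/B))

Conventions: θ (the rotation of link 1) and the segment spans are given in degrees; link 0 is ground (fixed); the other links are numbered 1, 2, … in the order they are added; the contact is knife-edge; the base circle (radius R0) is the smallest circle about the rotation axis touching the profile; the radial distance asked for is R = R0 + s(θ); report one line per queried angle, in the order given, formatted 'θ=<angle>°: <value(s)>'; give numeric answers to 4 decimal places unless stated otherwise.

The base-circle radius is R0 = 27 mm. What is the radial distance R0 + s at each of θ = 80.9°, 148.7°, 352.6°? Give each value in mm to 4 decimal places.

segment 1 (0° to 52.8°, simple-harmonic, h = 10) is passed completely: s = 0.0000 + (10) = 10.0000
segment 2 (52.8° to 77.4°, dwell): s unchanged at 10.0000
θ = 80.9° falls in segment 3 (77.4° to 171.1°, uniform, h = -8): β = 80.9 − 77.4 = 3.5°, B = 93.7°; Δs = -8·3.5/93.7 = -0.2988; s = 10.0000 − 0.2988 = 9.7012
θ = 148.7° falls in segment 3 (77.4° to 171.1°, uniform, h = -8): β = 148.7 − 77.4 = 71.3°, B = 93.7°; Δs = -8·71.3/93.7 = -6.0875; s = 10.0000 − 6.0875 = 3.9125
segment 3 (77.4° to 171.1°, uniform, h = -8) is passed completely: s = 10.0000 + (-8) = 2.0000
segment 4 (171.1° to 265.2°, uniform, h = 30) is passed completely: s = 2.0000 + (30) = 32.0000
θ = 352.6° falls in segment 5 (265.2° to 360°, uniform, h = -32): β = 352.6 − 265.2 = 87.4°, B = 94.8°; Δs = -32·87.4/94.8 = -29.5021; s = 32.0000 − 29.5021 = 2.4979
θ=80.9°: R = R0 + s = 27 + 9.7012 = 36.7012
θ=148.7°: R = R0 + s = 27 + 3.9125 = 30.9125
θ=352.6°: R = R0 + s = 27 + 2.4979 = 29.4979

θ=80.9°: 36.7012
θ=148.7°: 30.9125
θ=352.6°: 29.4979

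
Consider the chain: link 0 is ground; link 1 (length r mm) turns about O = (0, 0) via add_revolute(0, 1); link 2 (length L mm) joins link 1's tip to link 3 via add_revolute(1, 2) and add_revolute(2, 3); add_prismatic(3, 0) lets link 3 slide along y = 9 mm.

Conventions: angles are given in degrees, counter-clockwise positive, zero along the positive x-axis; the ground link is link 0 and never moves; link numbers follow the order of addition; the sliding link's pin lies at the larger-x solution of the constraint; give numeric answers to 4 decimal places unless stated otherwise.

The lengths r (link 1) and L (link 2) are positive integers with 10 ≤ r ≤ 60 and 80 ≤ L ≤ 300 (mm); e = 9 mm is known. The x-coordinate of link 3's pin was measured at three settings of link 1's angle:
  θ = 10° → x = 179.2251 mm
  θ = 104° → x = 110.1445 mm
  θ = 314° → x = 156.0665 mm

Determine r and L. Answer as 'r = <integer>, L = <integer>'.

constraint per measurement: (x − r cos θ)² + (r sin θ − e)² = L²
subtracting the θ₁ and θ₂ equations cancels the r² and L² terms:
r = (x₁² − x₂²) / (2[(x₁cos θ₁ + e sin θ₁) − (x₂cos θ₂ + e sin θ₂)]) = 51.0000 → r = 51
L² = (x₁ − r cos θ₁)² + (r sin θ₁ − e)² = 16640.9961 → L = 129.0000 → L = 129
check at θ₃=314°: x = 156.0665 (printed 156.0665) ✓

r = 51, L = 129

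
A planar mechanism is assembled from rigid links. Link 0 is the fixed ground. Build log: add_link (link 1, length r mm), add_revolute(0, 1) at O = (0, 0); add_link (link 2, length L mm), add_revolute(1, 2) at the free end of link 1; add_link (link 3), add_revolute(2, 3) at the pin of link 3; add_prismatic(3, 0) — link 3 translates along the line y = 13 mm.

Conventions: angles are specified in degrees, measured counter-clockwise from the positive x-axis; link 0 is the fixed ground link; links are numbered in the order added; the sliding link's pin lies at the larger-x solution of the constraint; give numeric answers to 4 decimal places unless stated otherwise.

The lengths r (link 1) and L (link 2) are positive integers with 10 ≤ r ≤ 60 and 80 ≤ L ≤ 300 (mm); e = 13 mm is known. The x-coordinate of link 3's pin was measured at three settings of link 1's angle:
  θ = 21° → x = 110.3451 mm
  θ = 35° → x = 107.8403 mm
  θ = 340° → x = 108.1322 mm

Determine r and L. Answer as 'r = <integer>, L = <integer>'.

constraint per measurement: (x − r cos θ)² + (r sin θ − e)² = L²
subtracting the θ₁ and θ₂ equations cancels the r² and L² terms:
r = (x₁² − x₂²) / (2[(x₁cos θ₁ + e sin θ₁) − (x₂cos θ₂ + e sin θ₂)]) = 22.9999 → r = 23
L² = (x₁ − r cos θ₁)² + (r sin θ₁ − e)² = 7920.9999 → L = 89.0000 → L = 89
check at θ₃=340°: x = 108.1322 (printed 108.1322) ✓

r = 23, L = 89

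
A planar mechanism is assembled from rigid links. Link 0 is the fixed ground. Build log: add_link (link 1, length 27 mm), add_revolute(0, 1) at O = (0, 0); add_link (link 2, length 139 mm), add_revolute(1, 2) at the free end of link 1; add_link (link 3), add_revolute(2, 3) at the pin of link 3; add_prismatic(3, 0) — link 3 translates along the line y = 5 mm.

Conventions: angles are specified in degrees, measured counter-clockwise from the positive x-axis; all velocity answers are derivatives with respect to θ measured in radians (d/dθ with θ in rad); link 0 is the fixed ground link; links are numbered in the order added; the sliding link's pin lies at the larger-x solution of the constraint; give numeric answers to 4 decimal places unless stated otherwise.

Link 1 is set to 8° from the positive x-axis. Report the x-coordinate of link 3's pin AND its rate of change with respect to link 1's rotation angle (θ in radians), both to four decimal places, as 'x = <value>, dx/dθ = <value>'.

geometry: r = 27 mm, L = 139 mm, e = 5 mm
crank pin P = (r cos θ, r sin θ) = (26.737238, 3.757674)
h = r sin θ − e = 3.757674 − 5 = -1.242326
x = r cos θ + √(L² − h²) = 26.737238 + 138.994448 = 165.731686
dx/dθ = −r sin θ − h·r cos θ/√(L² − h²) (θ in radians; h = -1.242326) = -3.518697

x = 165.7317, dx/dθ = -3.5187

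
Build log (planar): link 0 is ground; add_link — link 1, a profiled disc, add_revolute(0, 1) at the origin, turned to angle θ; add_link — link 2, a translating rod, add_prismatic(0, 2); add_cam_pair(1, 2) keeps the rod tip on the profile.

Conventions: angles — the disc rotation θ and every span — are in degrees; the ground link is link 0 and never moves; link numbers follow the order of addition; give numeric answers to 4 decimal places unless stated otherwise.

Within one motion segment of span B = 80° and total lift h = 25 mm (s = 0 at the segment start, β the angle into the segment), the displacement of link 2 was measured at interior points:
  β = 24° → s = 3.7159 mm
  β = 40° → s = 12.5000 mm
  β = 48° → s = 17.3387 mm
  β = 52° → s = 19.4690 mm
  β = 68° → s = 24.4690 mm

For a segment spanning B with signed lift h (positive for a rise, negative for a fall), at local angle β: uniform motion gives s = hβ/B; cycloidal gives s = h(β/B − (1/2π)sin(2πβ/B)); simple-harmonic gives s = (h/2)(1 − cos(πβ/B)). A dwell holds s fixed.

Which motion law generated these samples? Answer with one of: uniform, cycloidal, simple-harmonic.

candidates at β/B = r: uniform s = h·r (linear in β); cycloidal s = h·(r − sin(2πr)/(2π)); simple-harmonic s = (h/2)(1 − cos(πr))
β=24°: printed 3.7159 | uniform 7.5000, cycloidal 3.7159, simple-harmonic 5.1527
β=40°: printed 12.5000 | uniform 12.5000, cycloidal 12.5000, simple-harmonic 12.5000
β=48°: printed 17.3387 | uniform 15.0000, cycloidal 17.3387, simple-harmonic 16.3627
β=52°: printed 19.4690 | uniform 16.2500, cycloidal 19.4690, simple-harmonic 18.1749
β=68°: printed 24.4690 | uniform 21.2500, cycloidal 24.4690, simple-harmonic 23.6376
only one law matches every sample → cycloidal

cycloidal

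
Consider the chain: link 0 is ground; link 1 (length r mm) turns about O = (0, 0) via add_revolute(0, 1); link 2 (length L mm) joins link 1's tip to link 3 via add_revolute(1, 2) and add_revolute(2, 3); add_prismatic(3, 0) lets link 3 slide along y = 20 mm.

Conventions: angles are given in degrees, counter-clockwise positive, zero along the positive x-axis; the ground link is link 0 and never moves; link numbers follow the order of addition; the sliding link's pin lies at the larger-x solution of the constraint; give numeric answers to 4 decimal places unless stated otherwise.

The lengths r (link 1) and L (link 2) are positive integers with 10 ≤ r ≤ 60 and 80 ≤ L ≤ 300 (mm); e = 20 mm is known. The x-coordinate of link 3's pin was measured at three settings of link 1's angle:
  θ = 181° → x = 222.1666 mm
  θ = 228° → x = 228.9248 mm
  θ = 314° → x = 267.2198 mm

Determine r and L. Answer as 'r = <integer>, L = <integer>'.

constraint per measurement: (x − r cos θ)² + (r sin θ − e)² = L²
subtracting the θ₁ and θ₂ equations cancels the r² and L² terms:
r = (x₁² − x₂²) / (2[(x₁cos θ₁ + e sin θ₁) − (x₂cos θ₂ + e sin θ₂)]) = 28.0002 → r = 28
L² = (x₁ − r cos θ₁)² + (r sin θ₁ − e)² = 63000.9796 → L = 251.0000 → L = 251
check at θ₃=314°: x = 267.2198 (printed 267.2198) ✓

r = 28, L = 251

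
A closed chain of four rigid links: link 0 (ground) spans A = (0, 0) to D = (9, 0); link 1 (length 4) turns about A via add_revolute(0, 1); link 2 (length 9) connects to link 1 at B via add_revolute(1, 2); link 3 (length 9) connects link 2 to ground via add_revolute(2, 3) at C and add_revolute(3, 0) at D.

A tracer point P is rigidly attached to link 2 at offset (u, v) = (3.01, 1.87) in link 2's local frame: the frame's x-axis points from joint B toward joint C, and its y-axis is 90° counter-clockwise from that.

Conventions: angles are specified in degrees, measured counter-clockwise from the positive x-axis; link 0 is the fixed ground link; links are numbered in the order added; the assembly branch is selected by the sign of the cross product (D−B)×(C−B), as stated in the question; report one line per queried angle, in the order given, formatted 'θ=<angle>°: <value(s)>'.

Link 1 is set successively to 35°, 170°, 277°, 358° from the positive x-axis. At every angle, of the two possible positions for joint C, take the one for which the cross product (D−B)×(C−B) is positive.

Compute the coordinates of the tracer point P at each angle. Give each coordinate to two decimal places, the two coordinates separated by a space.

A=(0,0), D=(9.00,0)
θ=35°: B = A + 4.00·(cos35°, sin35°) = (3.2766, 2.2943)
θ=35°: |BD| = 6.1661
θ=35°: circle(B,9.00) ∩ circle(D,9.00): a=3.0831, h=8.4555
θ=35°:   candidates: C₊=(9.2844,8.9955) cross=52.137; C₋=(2.9922,-6.7012) cross=-52.137
θ=35°:   branch + wants cross > 0 → take C=(9.2844,8.9955) (cross=52.137)
θ=35°: ex = (C−B)/|BC| = (0.6675,0.7446); ey = (-0.7446,0.6675)
θ=35°: P = B + 3.01·ex + 1.87·ey = (3.8935,5.7838)
θ=170°: B = A + 4.00·(cos170°, sin170°) = (-3.9392, 0.6946)
θ=170°: |BD| = 12.9579
θ=170°: circle(B,9.00) ∩ circle(D,9.00): a=6.4789, h=6.2469
θ=170°:   candidates: C₊=(2.8652,6.5852) cross=80.946; C₋=(2.1955,-5.8906) cross=-80.946
θ=170°:   branch + wants cross > 0 → take C=(2.8652,6.5852) (cross=80.946)
θ=170°: ex = (C−B)/|BC| = (0.7561,0.6545); ey = (-0.6545,0.7561)
θ=170°: P = B + 3.01·ex + 1.87·ey = (-2.8874,4.0785)
θ=277°: B = A + 4.00·(cos277°, sin277°) = (0.4875, -3.9702)
θ=277°: |BD| = 9.3928
θ=277°: circle(B,9.00) ∩ circle(D,9.00): a=4.6964, h=7.6775
θ=277°:   candidates: C₊=(1.4986,4.9728) cross=72.113; C₋=(7.9889,-8.9430) cross=-72.113
θ=277°:   branch + wants cross > 0 → take C=(1.4986,4.9728) (cross=72.113)
θ=277°: ex = (C−B)/|BC| = (0.1123,0.9937); ey = (-0.9937,0.1123)
θ=277°: P = B + 3.01·ex + 1.87·ey = (-1.0325,-0.7692)
θ=358°: B = A + 4.00·(cos358°, sin358°) = (3.9976, -0.1396)
θ=358°: |BD| = 5.0044
θ=358°: circle(B,9.00) ∩ circle(D,9.00): a=2.5022, h=8.6452
θ=358°:   candidates: C₊=(6.2576,8.5720) cross=43.264; C₋=(6.7399,-8.7116) cross=-43.264
θ=358°:   branch + wants cross > 0 → take C=(6.2576,8.5720) (cross=43.264)
θ=358°: ex = (C−B)/|BC| = (0.2511,0.9680); ey = (-0.9680,0.2511)
θ=358°: P = B + 3.01·ex + 1.87·ey = (2.9433,3.2435)

θ=35°: 3.89 5.78
θ=170°: -2.89 4.08
θ=277°: -1.03 -0.77
θ=358°: 2.94 3.24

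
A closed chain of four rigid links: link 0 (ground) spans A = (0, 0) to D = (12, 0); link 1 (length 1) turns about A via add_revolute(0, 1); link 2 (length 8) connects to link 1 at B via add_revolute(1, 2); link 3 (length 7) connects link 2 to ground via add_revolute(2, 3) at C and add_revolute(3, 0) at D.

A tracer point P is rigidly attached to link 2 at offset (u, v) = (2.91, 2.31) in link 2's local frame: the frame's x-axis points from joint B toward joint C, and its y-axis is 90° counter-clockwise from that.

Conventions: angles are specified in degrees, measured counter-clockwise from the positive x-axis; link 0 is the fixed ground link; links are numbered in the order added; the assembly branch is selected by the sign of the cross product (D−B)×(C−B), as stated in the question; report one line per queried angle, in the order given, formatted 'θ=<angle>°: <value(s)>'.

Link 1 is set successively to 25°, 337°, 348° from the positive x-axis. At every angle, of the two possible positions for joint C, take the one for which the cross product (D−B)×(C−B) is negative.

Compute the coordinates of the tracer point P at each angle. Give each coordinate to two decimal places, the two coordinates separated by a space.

A=(0,0), D=(12.00,0)
θ=25°: B = A + 1.00·(cos25°, sin25°) = (0.9063, 0.4226)
θ=25°: |BD| = 11.1017
θ=25°: circle(B,8.00) ∩ circle(D,7.00): a=6.2264, h=5.0231
θ=25°:   candidates: C₊=(7.3195,5.2050) cross=55.765; C₋=(6.9370,-4.8339) cross=-55.765
θ=25°:   branch - wants cross < 0 → take C=(6.9370,-4.8339) (cross=-55.765)
θ=25°: ex = (C−B)/|BC| = (0.7538,-0.6571); ey = (0.6571,0.7538)
θ=25°: P = B + 2.91·ex + 2.31·ey = (4.6178,0.2519)
θ=337°: B = A + 1.00·(cos337°, sin337°) = (0.9205, -0.3907)
θ=337°: |BD| = 11.0864
θ=337°: circle(B,8.00) ∩ circle(D,7.00): a=6.2197, h=5.0314
θ=337°:   candidates: C₊=(6.9590,4.8568) cross=55.780; C₋=(7.3137,-5.1998) cross=-55.780
θ=337°:   branch - wants cross < 0 → take C=(7.3137,-5.1998) (cross=-55.780)
θ=337°: ex = (C−B)/|BC| = (0.7991,-0.6011); ey = (0.6011,0.7991)
θ=337°: P = B + 2.91·ex + 2.31·ey = (4.6346,-0.2940)
θ=348°: B = A + 1.00·(cos348°, sin348°) = (0.9781, -0.2079)
θ=348°: |BD| = 11.0238
θ=348°: circle(B,8.00) ∩ circle(D,7.00): a=6.1923, h=5.0652
θ=348°:   candidates: C₊=(7.0738,4.9732) cross=55.838; C₋=(7.2648,-5.1554) cross=-55.838
θ=348°:   branch - wants cross < 0 → take C=(7.2648,-5.1554) (cross=-55.838)
θ=348°: ex = (C−B)/|BC| = (0.7858,-0.6184); ey = (0.6184,0.7858)
θ=348°: P = B + 2.91·ex + 2.31·ey = (4.6935,-0.1923)

θ=25°: 4.62 0.25
θ=337°: 4.63 -0.29
θ=348°: 4.69 -0.19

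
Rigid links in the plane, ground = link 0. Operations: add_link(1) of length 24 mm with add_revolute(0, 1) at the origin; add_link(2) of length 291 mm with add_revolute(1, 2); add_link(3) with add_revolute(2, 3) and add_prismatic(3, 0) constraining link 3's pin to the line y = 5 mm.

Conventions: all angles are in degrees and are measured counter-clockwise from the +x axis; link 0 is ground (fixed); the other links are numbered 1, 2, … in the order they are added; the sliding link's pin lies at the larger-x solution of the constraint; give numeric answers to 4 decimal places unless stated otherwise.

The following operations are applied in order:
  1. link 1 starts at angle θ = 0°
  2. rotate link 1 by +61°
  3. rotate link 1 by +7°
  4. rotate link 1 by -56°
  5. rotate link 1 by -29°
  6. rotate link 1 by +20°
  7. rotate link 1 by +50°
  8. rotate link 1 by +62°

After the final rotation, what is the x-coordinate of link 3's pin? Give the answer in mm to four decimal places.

geometry: r = 24 mm, L = 291 mm, e = 5 mm; θ starts at 0°
rotate link 1 by +61°: θ ← 0° +61° = 61°
rotate link 1 by +7°: θ ← 61° +7° = 68°
rotate link 1 by -56°: θ ← 68° -56° = 12°
rotate link 1 by -29°: θ ← 12° -29° = -17°
rotate link 1 by +20°: θ ← -17° +20° = 3°
rotate link 1 by +50°: θ ← 3° +50° = 53°
rotate link 1 by +62°: θ ← 53° +62° = 115°
crank pin P = (r cos θ, r sin θ) = (-10.142838, 21.751387)
h = r sin θ − e = 21.751387 − 5 = 16.751387
x = r cos θ + √(L² − h²) = -10.142838 + 290.517454 = 280.374616

280.3746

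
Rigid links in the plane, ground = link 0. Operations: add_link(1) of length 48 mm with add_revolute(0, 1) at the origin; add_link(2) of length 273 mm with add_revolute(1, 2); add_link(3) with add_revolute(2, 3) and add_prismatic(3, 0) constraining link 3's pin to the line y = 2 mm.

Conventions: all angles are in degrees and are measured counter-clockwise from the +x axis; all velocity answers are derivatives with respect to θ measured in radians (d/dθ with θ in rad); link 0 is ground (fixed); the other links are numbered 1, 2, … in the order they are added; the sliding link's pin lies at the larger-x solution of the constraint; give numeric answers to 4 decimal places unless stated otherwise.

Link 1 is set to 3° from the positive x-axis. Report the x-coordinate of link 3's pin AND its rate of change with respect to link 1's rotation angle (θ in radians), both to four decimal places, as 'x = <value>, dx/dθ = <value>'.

geometry: r = 48 mm, L = 273 mm, e = 2 mm
crank pin P = (r cos θ, r sin θ) = (47.934218, 2.512126)
h = r sin θ − e = 2.512126 − 2 = 0.512126
x = r cos θ + √(L² − h²) = 47.934218 + 272.999520 = 320.933737
dx/dθ = −r sin θ − h·r cos θ/√(L² − h²) (θ in radians; h = 0.512126) = -2.602047

x = 320.9337, dx/dθ = -2.6020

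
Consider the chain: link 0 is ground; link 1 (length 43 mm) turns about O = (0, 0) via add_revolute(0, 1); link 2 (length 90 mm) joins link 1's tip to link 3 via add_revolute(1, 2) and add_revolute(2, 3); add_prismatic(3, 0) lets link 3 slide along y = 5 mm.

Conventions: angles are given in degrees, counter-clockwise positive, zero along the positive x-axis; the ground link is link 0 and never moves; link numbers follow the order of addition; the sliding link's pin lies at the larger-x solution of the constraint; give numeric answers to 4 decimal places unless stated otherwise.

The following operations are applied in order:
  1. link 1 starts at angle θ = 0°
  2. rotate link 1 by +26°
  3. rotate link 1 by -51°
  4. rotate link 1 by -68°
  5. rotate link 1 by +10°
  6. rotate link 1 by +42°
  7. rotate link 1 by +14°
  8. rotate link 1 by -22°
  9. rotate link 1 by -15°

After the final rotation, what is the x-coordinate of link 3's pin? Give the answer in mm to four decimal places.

geometry: r = 43 mm, L = 90 mm, e = 5 mm; θ starts at 0°
rotate link 1 by +26°: θ ← 0° +26° = 26°
rotate link 1 by -51°: θ ← 26° -51° = -25°
rotate link 1 by -68°: θ ← -25° -68° = -93°
rotate link 1 by +10°: θ ← -93° +10° = -83°
rotate link 1 by +42°: θ ← -83° +42° = -41°
rotate link 1 by +14°: θ ← -41° +14° = -27°
rotate link 1 by -22°: θ ← -27° -22° = -49°
rotate link 1 by -15°: θ ← -49° -15° = -64°
crank pin P = (r cos θ, r sin θ) = (18.849959, -38.648144)
h = r sin θ − e = -38.648144 − 5 = -43.648144
x = r cos θ + √(L² − h²) = 18.849959 + 78.707303 = 97.557262

97.5573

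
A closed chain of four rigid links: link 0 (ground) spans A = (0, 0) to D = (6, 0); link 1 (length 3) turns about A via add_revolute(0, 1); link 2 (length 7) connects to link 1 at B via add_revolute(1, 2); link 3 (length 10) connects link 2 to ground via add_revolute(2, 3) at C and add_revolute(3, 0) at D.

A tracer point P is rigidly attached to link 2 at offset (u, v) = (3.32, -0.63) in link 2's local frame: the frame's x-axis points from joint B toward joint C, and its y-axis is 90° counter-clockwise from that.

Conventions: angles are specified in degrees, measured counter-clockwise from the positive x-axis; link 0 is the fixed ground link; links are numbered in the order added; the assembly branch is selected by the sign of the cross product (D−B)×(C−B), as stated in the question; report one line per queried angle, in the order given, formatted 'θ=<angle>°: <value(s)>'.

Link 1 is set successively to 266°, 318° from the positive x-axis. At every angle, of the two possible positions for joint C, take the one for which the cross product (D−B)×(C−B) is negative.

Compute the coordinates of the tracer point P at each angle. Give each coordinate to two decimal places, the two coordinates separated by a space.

A=(0,0), D=(6.00,0)
θ=266°: B = A + 3.00·(cos266°, sin266°) = (-0.2093, -2.9927)
θ=266°: |BD| = 6.8928
θ=266°: circle(B,7.00) ∩ circle(D,10.00): a=-0.2531, h=6.9954
θ=266°:   candidates: C₊=(-3.4745,3.1991) cross=48.218; C₋=(2.6000,-9.4042) cross=-48.218
θ=266°:   branch - wants cross < 0 → take C=(2.6000,-9.4042) (cross=-48.218)
θ=266°: ex = (C−B)/|BC| = (0.4013,-0.9159); ey = (0.9159,0.4013)
θ=266°: P = B + 3.32·ex + -0.63·ey = (0.5461,-6.2864)
θ=318°: B = A + 3.00·(cos318°, sin318°) = (2.2294, -2.0074)
θ=318°: |BD| = 4.2716
θ=318°: circle(B,7.00) ∩ circle(D,10.00): a=-3.8338, h=5.8568
θ=318°:   candidates: C₊=(-3.9070,1.3607) cross=25.018; C₋=(1.5976,-8.9788) cross=-25.018
θ=318°:   branch - wants cross < 0 → take C=(1.5976,-8.9788) (cross=-25.018)
θ=318°: ex = (C−B)/|BC| = (-0.0903,-0.9959); ey = (0.9959,-0.0903)
θ=318°: P = B + 3.32·ex + -0.63·ey = (1.3024,-5.2570)

θ=266°: 0.55 -6.29
θ=318°: 1.30 -5.26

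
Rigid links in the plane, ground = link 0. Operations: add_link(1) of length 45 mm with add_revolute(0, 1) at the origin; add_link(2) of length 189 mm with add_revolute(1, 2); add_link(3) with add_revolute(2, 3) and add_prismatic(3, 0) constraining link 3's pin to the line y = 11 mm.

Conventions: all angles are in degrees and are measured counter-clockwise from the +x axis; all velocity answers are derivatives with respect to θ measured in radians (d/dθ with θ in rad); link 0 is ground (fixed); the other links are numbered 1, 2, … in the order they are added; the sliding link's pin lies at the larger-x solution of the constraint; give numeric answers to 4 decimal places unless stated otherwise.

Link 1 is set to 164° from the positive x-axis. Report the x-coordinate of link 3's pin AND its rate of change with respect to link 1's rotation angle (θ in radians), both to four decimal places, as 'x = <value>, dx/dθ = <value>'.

geometry: r = 45 mm, L = 189 mm, e = 11 mm
crank pin P = (r cos θ, r sin θ) = (-43.256776, 12.403681)
h = r sin θ − e = 12.403681 − 11 = 1.403681
x = r cos θ + √(L² − h²) = -43.256776 + 188.994787 = 145.738011
dx/dθ = −r sin θ − h·r cos θ/√(L² − h²) (θ in radians; h = 1.403681) = -12.082409

x = 145.7380, dx/dθ = -12.0824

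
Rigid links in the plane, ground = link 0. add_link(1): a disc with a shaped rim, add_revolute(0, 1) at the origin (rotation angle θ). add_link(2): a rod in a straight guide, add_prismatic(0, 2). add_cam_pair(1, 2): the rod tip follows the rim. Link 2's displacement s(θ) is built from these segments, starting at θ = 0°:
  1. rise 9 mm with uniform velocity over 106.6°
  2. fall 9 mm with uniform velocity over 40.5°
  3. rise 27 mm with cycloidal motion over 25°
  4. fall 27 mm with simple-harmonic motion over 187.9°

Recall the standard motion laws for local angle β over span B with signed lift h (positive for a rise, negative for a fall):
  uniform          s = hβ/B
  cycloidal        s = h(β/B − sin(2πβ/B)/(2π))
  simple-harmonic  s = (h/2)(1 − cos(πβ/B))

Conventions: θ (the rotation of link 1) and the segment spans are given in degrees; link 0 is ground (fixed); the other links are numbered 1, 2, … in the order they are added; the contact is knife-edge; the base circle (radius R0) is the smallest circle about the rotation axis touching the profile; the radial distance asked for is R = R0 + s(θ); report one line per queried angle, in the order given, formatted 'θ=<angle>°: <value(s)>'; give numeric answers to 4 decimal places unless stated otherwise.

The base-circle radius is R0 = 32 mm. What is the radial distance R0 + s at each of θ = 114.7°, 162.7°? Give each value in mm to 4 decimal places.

segment 1 (0° to 106.6°, uniform, h = 9) is passed completely: s = 0.0000 + (9) = 9.0000
θ = 114.7° falls in segment 2 (106.6° to 147.1°, uniform, h = -9): β = 114.7 − 106.6 = 8.1°, B = 40.5°; Δs = -9·8.1/40.5 = -1.8000; s = 9.0000 − 1.8000 = 7.2000
segment 2 (106.6° to 147.1°, uniform, h = -9) is passed completely: s = 9.0000 + (-9) = 0.0000
θ = 162.7° falls in segment 3 (147.1° to 172.1°, cycloidal, h = 27): β = 162.7 − 147.1 = 15.6°, B = 25°; Δs = 27·(0.6240 − sin(2π·0.6240)/(2π)) = 19.8674; s = 0.0000 + 19.8674 = 19.8674
θ=114.7°: R = R0 + s = 32 + 7.2000 = 39.2000
θ=162.7°: R = R0 + s = 32 + 19.8674 = 51.8674

θ=114.7°: 39.2000
θ=162.7°: 51.8674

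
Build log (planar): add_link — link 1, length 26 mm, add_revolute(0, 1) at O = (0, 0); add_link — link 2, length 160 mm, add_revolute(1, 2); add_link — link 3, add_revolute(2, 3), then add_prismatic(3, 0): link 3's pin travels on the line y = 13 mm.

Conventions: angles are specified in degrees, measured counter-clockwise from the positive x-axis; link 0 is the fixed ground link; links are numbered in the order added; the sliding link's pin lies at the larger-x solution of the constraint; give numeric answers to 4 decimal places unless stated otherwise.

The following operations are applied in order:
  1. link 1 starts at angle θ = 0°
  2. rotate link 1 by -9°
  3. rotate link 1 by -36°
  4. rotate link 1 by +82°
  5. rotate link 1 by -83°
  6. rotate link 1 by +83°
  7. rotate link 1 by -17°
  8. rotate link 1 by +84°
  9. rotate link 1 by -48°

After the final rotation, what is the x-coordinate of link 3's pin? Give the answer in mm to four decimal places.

geometry: r = 26 mm, L = 160 mm, e = 13 mm; θ starts at 0°
rotate link 1 by -9°: θ ← 0° -9° = -9°
rotate link 1 by -36°: θ ← -9° -36° = -45°
rotate link 1 by +82°: θ ← -45° +82° = 37°
rotate link 1 by -83°: θ ← 37° -83° = -46°
rotate link 1 by +83°: θ ← -46° +83° = 37°
rotate link 1 by -17°: θ ← 37° -17° = 20°
rotate link 1 by +84°: θ ← 20° +84° = 104°
rotate link 1 by -48°: θ ← 104° -48° = 56°
crank pin P = (r cos θ, r sin θ) = (14.539015, 21.554977)
h = r sin θ − e = 21.554977 − 13 = 8.554977
x = r cos θ + √(L² − h²) = 14.539015 + 159.771125 = 174.310140

174.3101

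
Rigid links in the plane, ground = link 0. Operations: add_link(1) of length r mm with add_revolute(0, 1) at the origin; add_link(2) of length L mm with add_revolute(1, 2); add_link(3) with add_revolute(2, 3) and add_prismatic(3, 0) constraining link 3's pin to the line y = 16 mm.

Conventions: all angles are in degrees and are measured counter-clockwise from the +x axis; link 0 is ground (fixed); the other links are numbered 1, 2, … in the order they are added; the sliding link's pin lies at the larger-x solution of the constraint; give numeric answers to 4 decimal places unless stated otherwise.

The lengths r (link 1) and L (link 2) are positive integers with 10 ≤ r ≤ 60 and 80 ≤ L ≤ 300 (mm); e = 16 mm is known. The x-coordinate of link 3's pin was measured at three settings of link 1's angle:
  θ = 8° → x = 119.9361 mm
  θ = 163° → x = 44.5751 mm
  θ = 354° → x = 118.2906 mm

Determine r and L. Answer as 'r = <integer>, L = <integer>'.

constraint per measurement: (x − r cos θ)² + (r sin θ − e)² = L²
subtracting the θ₁ and θ₂ equations cancels the r² and L² terms:
r = (x₁² − x₂²) / (2[(x₁cos θ₁ + e sin θ₁) − (x₂cos θ₂ + e sin θ₂)]) = 39.0000 → r = 39
L² = (x₁ − r cos θ₁)² + (r sin θ₁ − e)² = 6724.0066 → L = 82.0000 → L = 82
check at θ₃=354°: x = 118.2906 (printed 118.2906) ✓

r = 39, L = 82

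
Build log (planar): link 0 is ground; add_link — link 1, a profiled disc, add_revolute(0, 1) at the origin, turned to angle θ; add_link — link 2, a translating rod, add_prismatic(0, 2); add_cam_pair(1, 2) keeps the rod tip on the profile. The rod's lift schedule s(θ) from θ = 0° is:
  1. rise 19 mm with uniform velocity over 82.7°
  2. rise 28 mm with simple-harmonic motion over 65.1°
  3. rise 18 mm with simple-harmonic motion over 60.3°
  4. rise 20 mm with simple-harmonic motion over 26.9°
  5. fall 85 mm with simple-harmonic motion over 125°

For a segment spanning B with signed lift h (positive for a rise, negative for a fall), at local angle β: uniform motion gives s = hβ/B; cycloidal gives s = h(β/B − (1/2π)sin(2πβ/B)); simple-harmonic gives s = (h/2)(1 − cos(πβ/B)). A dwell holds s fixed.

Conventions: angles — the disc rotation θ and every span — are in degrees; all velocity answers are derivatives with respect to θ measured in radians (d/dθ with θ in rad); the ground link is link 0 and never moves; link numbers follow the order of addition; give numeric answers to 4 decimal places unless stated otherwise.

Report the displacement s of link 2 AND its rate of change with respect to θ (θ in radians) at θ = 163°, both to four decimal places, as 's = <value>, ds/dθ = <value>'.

seg 1 [0°–82.7°] uniform, h=19: full span → s += 19 → s = 19.0000
seg 2 [82.7°–147.8°] simple-harmonic, h=28: full span → s += 28 → s = 47.0000
seg 3 [147.8°–208.1°] simple-harmonic, h=18: θ=163° here. β=15.2, B=60.3. 18/2·(1 − cos(π·0.2521)) = 2.6776 → s = 49.6776
velocity in seg [147.8°–208.1°] (simple-harmonic), θ in radians: β = 15.2° = 0.2653 rad, B = 60.3° = 1.0524 rad; ds/dθ = (πh/(2B)) sin(πβ/B) = (π·18/(2·1.0524)) sin(π·0.2521) = 19.120211 mm/rad

s = 49.6776, ds/dθ = 19.1202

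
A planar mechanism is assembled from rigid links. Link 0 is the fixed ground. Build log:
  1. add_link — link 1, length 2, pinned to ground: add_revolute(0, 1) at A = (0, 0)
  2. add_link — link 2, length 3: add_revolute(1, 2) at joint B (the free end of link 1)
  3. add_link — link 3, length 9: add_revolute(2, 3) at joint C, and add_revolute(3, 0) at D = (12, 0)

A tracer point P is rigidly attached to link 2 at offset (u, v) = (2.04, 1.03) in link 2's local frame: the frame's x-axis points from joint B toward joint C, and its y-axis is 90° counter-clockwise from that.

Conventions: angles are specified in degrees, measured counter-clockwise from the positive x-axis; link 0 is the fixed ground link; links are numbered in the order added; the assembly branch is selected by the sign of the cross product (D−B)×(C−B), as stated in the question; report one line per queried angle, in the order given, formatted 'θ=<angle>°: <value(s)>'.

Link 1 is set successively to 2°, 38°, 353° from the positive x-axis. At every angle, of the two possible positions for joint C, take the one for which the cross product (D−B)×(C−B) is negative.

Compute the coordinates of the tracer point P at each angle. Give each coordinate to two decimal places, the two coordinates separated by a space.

A=(0,0), D=(12.00,0)
θ=2°: B = A + 2.00·(cos2°, sin2°) = (1.9988, 0.0698)
θ=2°: |BD| = 10.0015
θ=2°: circle(B,3.00) ∩ circle(D,9.00): a=1.4013, h=2.6526
θ=2°:   candidates: C₊=(3.4185,2.7126) cross=26.530; C₋=(3.3815,-2.5926) cross=-26.530
θ=2°:   branch - wants cross < 0 → take C=(3.3815,-2.5926) (cross=-26.530)
θ=2°: ex = (C−B)/|BC| = (0.4609,-0.8875); ey = (0.8875,0.4609)
θ=2°: P = B + 2.04·ex + 1.03·ey = (3.8531,-1.2659)
θ=38°: B = A + 2.00·(cos38°, sin38°) = (1.5760, 1.2313)
θ=38°: |BD| = 10.4965
θ=38°: circle(B,3.00) ∩ circle(D,9.00): a=1.8185, h=2.3860
θ=38°:   candidates: C₊=(3.6619,3.3875) cross=25.045; C₋=(3.1021,-1.3515) cross=-25.045
θ=38°:   branch - wants cross < 0 → take C=(3.1021,-1.3515) (cross=-25.045)
θ=38°: ex = (C−B)/|BC| = (0.5087,-0.8610); ey = (0.8610,0.5087)
θ=38°: P = B + 2.04·ex + 1.03·ey = (3.5005,-0.0011)
θ=353°: B = A + 2.00·(cos353°, sin353°) = (1.9851, -0.2437)
θ=353°: |BD| = 10.0179
θ=353°: circle(B,3.00) ∩ circle(D,9.00): a=1.4154, h=2.6451
θ=353°:   candidates: C₊=(3.3357,2.4351) cross=26.499; C₋=(3.4644,-2.8537) cross=-26.499
θ=353°:   branch - wants cross < 0 → take C=(3.4644,-2.8537) (cross=-26.499)
θ=353°: ex = (C−B)/|BC| = (0.4931,-0.8700); ey = (0.8700,0.4931)
θ=353°: P = B + 2.04·ex + 1.03·ey = (3.8871,-1.5106)

θ=2°: 3.85 -1.27
θ=38°: 3.50 -0.00
θ=353°: 3.89 -1.51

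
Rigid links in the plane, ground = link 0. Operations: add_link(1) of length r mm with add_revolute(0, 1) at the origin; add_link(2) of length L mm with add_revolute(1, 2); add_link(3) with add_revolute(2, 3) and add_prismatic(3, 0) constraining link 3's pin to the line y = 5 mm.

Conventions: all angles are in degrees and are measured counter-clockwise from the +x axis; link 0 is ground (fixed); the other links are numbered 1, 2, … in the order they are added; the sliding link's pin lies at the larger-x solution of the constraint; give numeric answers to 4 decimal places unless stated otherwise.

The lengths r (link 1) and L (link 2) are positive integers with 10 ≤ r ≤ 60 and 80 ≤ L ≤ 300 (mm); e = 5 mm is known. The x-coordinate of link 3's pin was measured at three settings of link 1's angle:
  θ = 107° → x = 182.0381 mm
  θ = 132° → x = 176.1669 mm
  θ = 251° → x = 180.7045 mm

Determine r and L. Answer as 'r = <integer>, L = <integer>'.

constraint per measurement: (x − r cos θ)² + (r sin θ − e)² = L²
subtracting the θ₁ and θ₂ equations cancels the r² and L² terms:
r = (x₁² − x₂²) / (2[(x₁cos θ₁ + e sin θ₁) − (x₂cos θ₂ + e sin θ₂)]) = 16.0000 → r = 16
L² = (x₁ − r cos θ₁)² + (r sin θ₁ − e)² = 34968.9904 → L = 187.0000 → L = 187
check at θ₃=251°: x = 180.7045 (printed 180.7045) ✓

r = 16, L = 187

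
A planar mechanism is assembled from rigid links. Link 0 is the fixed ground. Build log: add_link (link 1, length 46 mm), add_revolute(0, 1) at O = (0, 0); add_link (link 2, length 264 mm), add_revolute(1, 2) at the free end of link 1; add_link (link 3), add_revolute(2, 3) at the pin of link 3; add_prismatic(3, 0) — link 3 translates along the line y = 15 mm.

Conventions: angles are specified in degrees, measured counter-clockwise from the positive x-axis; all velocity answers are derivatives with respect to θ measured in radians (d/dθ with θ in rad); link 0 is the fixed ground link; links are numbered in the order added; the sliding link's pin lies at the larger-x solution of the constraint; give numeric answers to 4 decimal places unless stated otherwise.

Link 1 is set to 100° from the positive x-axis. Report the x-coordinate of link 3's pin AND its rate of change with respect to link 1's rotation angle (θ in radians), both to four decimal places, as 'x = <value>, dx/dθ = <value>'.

geometry: r = 46 mm, L = 264 mm, e = 15 mm
crank pin P = (r cos θ, r sin θ) = (-7.987816, 45.301157)
h = r sin θ − e = 45.301157 − 15 = 30.301157
x = r cos θ + √(L² − h²) = -7.987816 + 262.255295 = 254.267479
dx/dθ = −r sin θ − h·r cos θ/√(L² − h²) (θ in radians; h = 30.301157) = -44.378239

x = 254.2675, dx/dθ = -44.3782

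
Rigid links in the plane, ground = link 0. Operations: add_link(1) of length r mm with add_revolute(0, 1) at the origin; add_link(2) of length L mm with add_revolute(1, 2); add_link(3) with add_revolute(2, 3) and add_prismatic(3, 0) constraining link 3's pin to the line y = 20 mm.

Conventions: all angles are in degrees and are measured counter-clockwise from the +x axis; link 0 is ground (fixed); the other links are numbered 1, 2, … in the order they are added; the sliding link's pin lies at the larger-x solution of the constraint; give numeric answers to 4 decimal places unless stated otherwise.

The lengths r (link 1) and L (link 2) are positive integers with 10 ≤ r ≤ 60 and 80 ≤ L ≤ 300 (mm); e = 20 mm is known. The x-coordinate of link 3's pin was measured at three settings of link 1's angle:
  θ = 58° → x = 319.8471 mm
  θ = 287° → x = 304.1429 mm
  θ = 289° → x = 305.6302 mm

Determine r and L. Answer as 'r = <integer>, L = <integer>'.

constraint per measurement: (x − r cos θ)² + (r sin θ − e)² = L²
subtracting the θ₁ and θ₂ equations cancels the r² and L² terms:
r = (x₁² − x₂²) / (2[(x₁cos θ₁ + e sin θ₁) − (x₂cos θ₂ + e sin θ₂)]) = 42.0002 → r = 42
L² = (x₁ − r cos θ₁)² + (r sin θ₁ − e)² = 88804.0228 → L = 298.0000 → L = 298
check at θ₃=289°: x = 305.6302 (printed 305.6302) ✓

r = 42, L = 298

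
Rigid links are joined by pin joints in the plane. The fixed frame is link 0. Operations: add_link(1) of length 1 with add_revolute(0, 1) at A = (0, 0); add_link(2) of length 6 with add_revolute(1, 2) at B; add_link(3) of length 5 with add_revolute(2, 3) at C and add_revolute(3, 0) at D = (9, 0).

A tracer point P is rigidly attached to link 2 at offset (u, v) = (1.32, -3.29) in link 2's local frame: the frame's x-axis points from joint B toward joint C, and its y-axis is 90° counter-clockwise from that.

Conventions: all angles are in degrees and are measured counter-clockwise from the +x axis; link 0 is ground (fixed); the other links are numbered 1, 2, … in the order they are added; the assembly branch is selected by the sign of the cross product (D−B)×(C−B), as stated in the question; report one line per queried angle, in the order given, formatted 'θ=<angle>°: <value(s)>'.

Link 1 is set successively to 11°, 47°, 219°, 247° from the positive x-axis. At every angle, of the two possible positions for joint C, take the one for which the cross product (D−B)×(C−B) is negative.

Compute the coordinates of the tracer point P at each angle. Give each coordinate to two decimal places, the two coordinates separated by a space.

A=(0,0), D=(9.00,0)
θ=11°: B = A + 1.00·(cos11°, sin11°) = (0.9816, 0.1908)
θ=11°: |BD| = 8.0206
θ=11°: circle(B,6.00) ∩ circle(D,5.00): a=4.6961, h=3.7346
θ=11°:   candidates: C₊=(5.7652,3.8126) cross=29.954; C₋=(5.5875,-3.6544) cross=-29.954
θ=11°:   branch - wants cross < 0 → take C=(5.5875,-3.6544) (cross=-29.954)
θ=11°: ex = (C−B)/|BC| = (0.7676,-0.6409); ey = (0.6409,0.7676)
θ=11°: P = B + 1.32·ex + -3.29·ey = (-0.1136,-3.1807)
θ=47°: B = A + 1.00·(cos47°, sin47°) = (0.6820, 0.7314)
θ=47°: |BD| = 8.3501
θ=47°: circle(B,6.00) ∩ circle(D,5.00): a=4.8337, h=3.5546
θ=47°:   candidates: C₊=(5.8085,3.8489) cross=29.681; C₋=(5.1858,-3.2329) cross=-29.681
θ=47°:   branch - wants cross < 0 → take C=(5.1858,-3.2329) (cross=-29.681)
θ=47°: ex = (C−B)/|BC| = (0.7506,-0.6607); ey = (0.6607,0.7506)
θ=47°: P = B + 1.32·ex + -3.29·ey = (-0.5009,-2.6104)
θ=219°: B = A + 1.00·(cos219°, sin219°) = (-0.7771, -0.6293)
θ=219°: |BD| = 9.7974
θ=219°: circle(B,6.00) ∩ circle(D,5.00): a=5.4601, h=2.4875
θ=219°:   candidates: C₊=(4.5119,2.2038) cross=24.371; C₋=(4.8314,-2.7610) cross=-24.371
θ=219°:   branch - wants cross < 0 → take C=(4.8314,-2.7610) (cross=-24.371)
θ=219°: ex = (C−B)/|BC| = (0.9348,-0.3553); ey = (0.3553,0.9348)
θ=219°: P = B + 1.32·ex + -3.29·ey = (-0.7121,-4.1736)
θ=247°: B = A + 1.00·(cos247°, sin247°) = (-0.3907, -0.9205)
θ=247°: |BD| = 9.4357
θ=247°: circle(B,6.00) ∩ circle(D,5.00): a=5.3008, h=2.8110
θ=247°:   candidates: C₊=(4.6105,2.3942) cross=26.524; C₋=(5.1590,-3.2010) cross=-26.524
θ=247°:   branch - wants cross < 0 → take C=(5.1590,-3.2010) (cross=-26.524)
θ=247°: ex = (C−B)/|BC| = (0.9250,-0.3801); ey = (0.3801,0.9250)
θ=247°: P = B + 1.32·ex + -3.29·ey = (-0.4203,-4.4653)

θ=11°: -0.11 -3.18
θ=47°: -0.50 -2.61
θ=219°: -0.71 -4.17
θ=247°: -0.42 -4.47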